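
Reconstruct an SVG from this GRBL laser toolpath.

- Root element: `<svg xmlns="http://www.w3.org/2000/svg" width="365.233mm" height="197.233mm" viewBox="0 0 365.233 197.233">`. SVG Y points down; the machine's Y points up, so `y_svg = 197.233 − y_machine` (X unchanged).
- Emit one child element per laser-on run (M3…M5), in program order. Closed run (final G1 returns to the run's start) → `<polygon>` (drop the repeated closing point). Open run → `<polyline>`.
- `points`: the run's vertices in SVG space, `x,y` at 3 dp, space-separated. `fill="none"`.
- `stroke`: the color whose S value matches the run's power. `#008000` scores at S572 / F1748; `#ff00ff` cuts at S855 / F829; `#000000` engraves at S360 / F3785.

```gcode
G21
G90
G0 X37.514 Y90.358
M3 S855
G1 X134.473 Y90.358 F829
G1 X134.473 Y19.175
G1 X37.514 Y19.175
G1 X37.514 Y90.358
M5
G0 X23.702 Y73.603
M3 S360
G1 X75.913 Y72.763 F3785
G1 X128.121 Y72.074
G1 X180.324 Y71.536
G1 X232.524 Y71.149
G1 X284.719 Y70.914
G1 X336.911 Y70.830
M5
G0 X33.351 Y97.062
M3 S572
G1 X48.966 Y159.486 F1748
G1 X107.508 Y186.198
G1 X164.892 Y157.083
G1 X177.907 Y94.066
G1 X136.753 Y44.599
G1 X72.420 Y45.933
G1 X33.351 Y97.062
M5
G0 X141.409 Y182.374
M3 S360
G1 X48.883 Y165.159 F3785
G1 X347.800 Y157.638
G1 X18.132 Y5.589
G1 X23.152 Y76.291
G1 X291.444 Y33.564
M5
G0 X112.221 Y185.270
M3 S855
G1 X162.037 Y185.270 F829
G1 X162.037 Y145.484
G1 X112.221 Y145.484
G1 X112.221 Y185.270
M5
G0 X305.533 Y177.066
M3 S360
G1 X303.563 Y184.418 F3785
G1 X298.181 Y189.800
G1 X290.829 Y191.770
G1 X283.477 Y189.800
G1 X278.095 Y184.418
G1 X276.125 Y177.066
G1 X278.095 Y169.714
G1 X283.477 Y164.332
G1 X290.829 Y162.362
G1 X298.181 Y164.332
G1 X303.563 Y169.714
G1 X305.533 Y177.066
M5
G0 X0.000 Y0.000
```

Machine Y-up, SVG Y-down with viewBox height 197.233, so y_svg = 197.233 − y_machine; X carries over.

Run 1: the run's S855 means `#ff00ff` (cut). The run returns to its start, so emit a `<polygon>` with points (Y-flipped): 37.514,106.875 134.473,106.875 134.473,178.058 37.514,178.058.

Run 2: the run's S360 means `#000000` (engrave). The run is open, so emit a `<polyline>` with points (Y-flipped): 23.702,123.630 75.913,124.470 128.121,125.159 180.324,125.697 232.524,126.084 284.719,126.319 336.911,126.403.

Run 3: power S572 maps to stroke `#008000` (score). The run returns to its start, so emit a `<polygon>` with points (Y-flipped): 33.351,100.171 48.966,37.747 107.508,11.035 164.892,40.150 177.907,103.167 136.753,152.634 72.420,151.300.

Run 4: power S360 maps to stroke `#000000` (engrave). The run is open, so emit a `<polyline>` with points (Y-flipped): 141.409,14.859 48.883,32.074 347.800,39.595 18.132,191.644 23.152,120.942 291.444,163.669.

Run 5: S855 ⇒ cut layer `#ff00ff`. The run returns to its start, so emit a `<polygon>` with points (Y-flipped): 112.221,11.963 162.037,11.963 162.037,51.749 112.221,51.749.

Run 6: S360 ⇒ engrave layer `#000000`. The run returns to its start, so emit a `<polygon>` with points (Y-flipped): 305.533,20.167 303.563,12.815 298.181,7.433 290.829,5.463 283.477,7.433 278.095,12.815 276.125,20.167 278.095,27.519 283.477,32.901 290.829,34.871 298.181,32.901 303.563,27.519.

<svg xmlns="http://www.w3.org/2000/svg" width="365.233mm" height="197.233mm" viewBox="0 0 365.233 197.233">
  <polygon points="37.514,106.875 134.473,106.875 134.473,178.058 37.514,178.058" fill="none" stroke="#ff00ff"/>
  <polyline points="23.702,123.630 75.913,124.470 128.121,125.159 180.324,125.697 232.524,126.084 284.719,126.319 336.911,126.403" fill="none" stroke="#000000"/>
  <polygon points="33.351,100.171 48.966,37.747 107.508,11.035 164.892,40.150 177.907,103.167 136.753,152.634 72.420,151.300" fill="none" stroke="#008000"/>
  <polyline points="141.409,14.859 48.883,32.074 347.800,39.595 18.132,191.644 23.152,120.942 291.444,163.669" fill="none" stroke="#000000"/>
  <polygon points="112.221,11.963 162.037,11.963 162.037,51.749 112.221,51.749" fill="none" stroke="#ff00ff"/>
  <polygon points="305.533,20.167 303.563,12.815 298.181,7.433 290.829,5.463 283.477,7.433 278.095,12.815 276.125,20.167 278.095,27.519 283.477,32.901 290.829,34.871 298.181,32.901 303.563,27.519" fill="none" stroke="#000000"/>
</svg>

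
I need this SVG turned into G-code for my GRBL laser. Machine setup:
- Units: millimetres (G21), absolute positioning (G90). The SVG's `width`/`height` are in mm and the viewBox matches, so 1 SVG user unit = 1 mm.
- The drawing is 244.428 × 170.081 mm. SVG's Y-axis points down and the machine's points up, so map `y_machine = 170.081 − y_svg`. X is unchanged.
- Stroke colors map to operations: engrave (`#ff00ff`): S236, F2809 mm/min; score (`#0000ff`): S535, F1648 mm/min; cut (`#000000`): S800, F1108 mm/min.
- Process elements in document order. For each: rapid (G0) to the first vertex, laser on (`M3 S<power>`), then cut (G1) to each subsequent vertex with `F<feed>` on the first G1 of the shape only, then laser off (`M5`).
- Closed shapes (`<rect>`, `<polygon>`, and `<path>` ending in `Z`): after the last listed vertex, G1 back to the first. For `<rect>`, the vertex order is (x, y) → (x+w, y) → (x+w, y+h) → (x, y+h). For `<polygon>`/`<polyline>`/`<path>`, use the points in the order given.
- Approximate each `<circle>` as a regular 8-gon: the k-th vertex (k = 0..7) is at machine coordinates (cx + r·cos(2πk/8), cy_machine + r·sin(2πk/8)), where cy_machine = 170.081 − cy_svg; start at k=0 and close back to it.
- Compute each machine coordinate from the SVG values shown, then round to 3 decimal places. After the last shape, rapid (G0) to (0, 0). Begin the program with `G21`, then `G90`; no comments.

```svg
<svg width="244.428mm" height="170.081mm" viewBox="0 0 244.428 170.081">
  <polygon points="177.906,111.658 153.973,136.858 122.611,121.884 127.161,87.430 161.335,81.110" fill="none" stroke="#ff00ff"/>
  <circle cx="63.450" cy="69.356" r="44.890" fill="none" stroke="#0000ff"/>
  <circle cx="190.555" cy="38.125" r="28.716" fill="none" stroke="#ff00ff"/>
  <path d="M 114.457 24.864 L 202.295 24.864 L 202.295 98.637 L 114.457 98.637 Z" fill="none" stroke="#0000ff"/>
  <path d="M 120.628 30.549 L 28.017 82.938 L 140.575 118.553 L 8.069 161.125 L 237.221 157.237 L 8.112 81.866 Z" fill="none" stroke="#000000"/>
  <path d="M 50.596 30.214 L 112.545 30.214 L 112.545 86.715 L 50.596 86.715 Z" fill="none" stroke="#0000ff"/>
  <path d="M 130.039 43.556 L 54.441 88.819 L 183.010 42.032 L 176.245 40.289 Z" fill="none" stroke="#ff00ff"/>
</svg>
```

Since the viewBox matches the mm dimensions, user units are millimetres directly. The only transform is the Y-flip y_m = 170.081 − y_svg.

Shape 1 is a regular polygon drawn with `<polygon>`. Its stroke #ff00ff means engrave at S236, F2809. After flipping Y the toolpath is (177.906,58.423) → (153.973,33.223) → (122.611,48.197) → (127.161,82.651) → (161.335,88.971) → (177.906,58.423), returning to the start.

Shape 2 is a circle drawn with `<circle>`. Its stroke #0000ff means score at S535, F1648. After flipping Y the toolpath is (108.340,100.725) → (95.192,132.467) → (63.450,145.615) → (31.708,132.467) → (18.560,100.725) → (31.708,68.983) → (63.450,55.835) → (95.192,68.983) → (108.340,100.725), returning to the start.

Shape 3 is a circle drawn with `<circle>`. Its stroke #ff00ff means engrave at S236, F2809. After flipping Y the toolpath is (219.271,131.956) → (210.860,152.261) → (190.555,160.672) → (170.250,152.261) → (161.839,131.956) → (170.250,111.651) → (190.555,103.240) → (210.860,111.651) → (219.271,131.956), returning to the start.

Shape 4 is a rectangle drawn with `<path>`. Its stroke #0000ff means score at S535, F1648. After flipping Y the toolpath is (114.457,145.217) → (202.295,145.217) → (202.295,71.444) → (114.457,71.444) → (114.457,145.217), returning to the start.

Shape 5 is a closed polygon drawn with `<path>`. Its stroke #000000 means cut at S800, F1108. After flipping Y the toolpath is (120.628,139.532) → (28.017,87.143) → (140.575,51.528) → (8.069,8.956) → (237.221,12.844) → (8.112,88.215) → (120.628,139.532), returning to the start.

Shape 6 is a rectangle drawn with `<path>`. Its stroke #0000ff means score at S535, F1648. After flipping Y the toolpath is (50.596,139.867) → (112.545,139.867) → (112.545,83.366) → (50.596,83.366) → (50.596,139.867), returning to the start.

Shape 7 is a closed polygon drawn with `<path>`. Its stroke #ff00ff means engrave at S236, F2809. After flipping Y the toolpath is (130.039,126.525) → (54.441,81.262) → (183.010,128.049) → (176.245,129.792) → (130.039,126.525), returning to the start.

G21
G90
G0 X177.906 Y58.423
M3 S236
G1 X153.973 Y33.223 F2809
G1 X122.611 Y48.197
G1 X127.161 Y82.651
G1 X161.335 Y88.971
G1 X177.906 Y58.423
M5
G0 X108.340 Y100.725
M3 S535
G1 X95.192 Y132.467 F1648
G1 X63.450 Y145.615
G1 X31.708 Y132.467
G1 X18.560 Y100.725
G1 X31.708 Y68.983
G1 X63.450 Y55.835
G1 X95.192 Y68.983
G1 X108.340 Y100.725
M5
G0 X219.271 Y131.956
M3 S236
G1 X210.860 Y152.261 F2809
G1 X190.555 Y160.672
G1 X170.250 Y152.261
G1 X161.839 Y131.956
G1 X170.250 Y111.651
G1 X190.555 Y103.240
G1 X210.860 Y111.651
G1 X219.271 Y131.956
M5
G0 X114.457 Y145.217
M3 S535
G1 X202.295 Y145.217 F1648
G1 X202.295 Y71.444
G1 X114.457 Y71.444
G1 X114.457 Y145.217
M5
G0 X120.628 Y139.532
M3 S800
G1 X28.017 Y87.143 F1108
G1 X140.575 Y51.528
G1 X8.069 Y8.956
G1 X237.221 Y12.844
G1 X8.112 Y88.215
G1 X120.628 Y139.532
M5
G0 X50.596 Y139.867
M3 S535
G1 X112.545 Y139.867 F1648
G1 X112.545 Y83.366
G1 X50.596 Y83.366
G1 X50.596 Y139.867
M5
G0 X130.039 Y126.525
M3 S236
G1 X54.441 Y81.262 F2809
G1 X183.010 Y128.049
G1 X176.245 Y129.792
G1 X130.039 Y126.525
M5
G0 X0.000 Y0.000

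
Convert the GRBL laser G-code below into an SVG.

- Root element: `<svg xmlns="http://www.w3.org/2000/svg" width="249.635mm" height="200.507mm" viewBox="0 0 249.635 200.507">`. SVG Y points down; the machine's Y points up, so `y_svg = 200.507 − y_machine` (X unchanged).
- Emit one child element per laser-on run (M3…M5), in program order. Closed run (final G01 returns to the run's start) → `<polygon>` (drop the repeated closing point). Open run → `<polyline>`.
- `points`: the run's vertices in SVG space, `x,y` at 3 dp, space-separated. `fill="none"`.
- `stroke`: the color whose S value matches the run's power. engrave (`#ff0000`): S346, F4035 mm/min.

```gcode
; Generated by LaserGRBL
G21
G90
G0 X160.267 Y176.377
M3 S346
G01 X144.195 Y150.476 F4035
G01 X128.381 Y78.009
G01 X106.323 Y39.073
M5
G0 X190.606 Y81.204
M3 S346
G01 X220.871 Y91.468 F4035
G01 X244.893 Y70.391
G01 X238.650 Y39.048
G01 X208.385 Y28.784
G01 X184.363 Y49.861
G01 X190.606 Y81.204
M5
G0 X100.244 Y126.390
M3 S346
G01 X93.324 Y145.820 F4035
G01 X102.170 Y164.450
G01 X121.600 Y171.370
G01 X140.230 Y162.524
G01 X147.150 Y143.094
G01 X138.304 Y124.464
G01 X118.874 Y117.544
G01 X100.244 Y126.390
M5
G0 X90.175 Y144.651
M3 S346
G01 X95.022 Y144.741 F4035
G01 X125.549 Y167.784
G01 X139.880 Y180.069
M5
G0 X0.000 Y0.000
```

Each laser-on run becomes one SVG element. Flip Y back into SVG space with y_svg = 200.507 − y_machine. Every run uses S346, so all elements get stroke `#ff0000` (engrave).

Run 1: The run is open, so emit a `<polyline>` with points (Y-flipped): 160.267,24.130 144.195,50.031 128.381,122.498 106.323,161.434.

Run 2: The run returns to its start, so emit a `<polygon>` with points (Y-flipped): 190.606,119.303 220.871,109.039 244.893,130.116 238.650,161.459 208.385,171.723 184.363,150.646.

Run 3: The run returns to its start, so emit a `<polygon>` with points (Y-flipped): 100.244,74.117 93.324,54.687 102.170,36.057 121.600,29.137 140.230,37.983 147.150,57.413 138.304,76.043 118.874,82.963.

Run 4: The run is open, so emit a `<polyline>` with points (Y-flipped): 90.175,55.856 95.022,55.766 125.549,32.723 139.880,20.438.

<svg xmlns="http://www.w3.org/2000/svg" width="249.635mm" height="200.507mm" viewBox="0 0 249.635 200.507">
  <polyline points="160.267,24.130 144.195,50.031 128.381,122.498 106.323,161.434" fill="none" stroke="#ff0000"/>
  <polygon points="190.606,119.303 220.871,109.039 244.893,130.116 238.650,161.459 208.385,171.723 184.363,150.646" fill="none" stroke="#ff0000"/>
  <polygon points="100.244,74.117 93.324,54.687 102.170,36.057 121.600,29.137 140.230,37.983 147.150,57.413 138.304,76.043 118.874,82.963" fill="none" stroke="#ff0000"/>
  <polyline points="90.175,55.856 95.022,55.766 125.549,32.723 139.880,20.438" fill="none" stroke="#ff0000"/>
</svg>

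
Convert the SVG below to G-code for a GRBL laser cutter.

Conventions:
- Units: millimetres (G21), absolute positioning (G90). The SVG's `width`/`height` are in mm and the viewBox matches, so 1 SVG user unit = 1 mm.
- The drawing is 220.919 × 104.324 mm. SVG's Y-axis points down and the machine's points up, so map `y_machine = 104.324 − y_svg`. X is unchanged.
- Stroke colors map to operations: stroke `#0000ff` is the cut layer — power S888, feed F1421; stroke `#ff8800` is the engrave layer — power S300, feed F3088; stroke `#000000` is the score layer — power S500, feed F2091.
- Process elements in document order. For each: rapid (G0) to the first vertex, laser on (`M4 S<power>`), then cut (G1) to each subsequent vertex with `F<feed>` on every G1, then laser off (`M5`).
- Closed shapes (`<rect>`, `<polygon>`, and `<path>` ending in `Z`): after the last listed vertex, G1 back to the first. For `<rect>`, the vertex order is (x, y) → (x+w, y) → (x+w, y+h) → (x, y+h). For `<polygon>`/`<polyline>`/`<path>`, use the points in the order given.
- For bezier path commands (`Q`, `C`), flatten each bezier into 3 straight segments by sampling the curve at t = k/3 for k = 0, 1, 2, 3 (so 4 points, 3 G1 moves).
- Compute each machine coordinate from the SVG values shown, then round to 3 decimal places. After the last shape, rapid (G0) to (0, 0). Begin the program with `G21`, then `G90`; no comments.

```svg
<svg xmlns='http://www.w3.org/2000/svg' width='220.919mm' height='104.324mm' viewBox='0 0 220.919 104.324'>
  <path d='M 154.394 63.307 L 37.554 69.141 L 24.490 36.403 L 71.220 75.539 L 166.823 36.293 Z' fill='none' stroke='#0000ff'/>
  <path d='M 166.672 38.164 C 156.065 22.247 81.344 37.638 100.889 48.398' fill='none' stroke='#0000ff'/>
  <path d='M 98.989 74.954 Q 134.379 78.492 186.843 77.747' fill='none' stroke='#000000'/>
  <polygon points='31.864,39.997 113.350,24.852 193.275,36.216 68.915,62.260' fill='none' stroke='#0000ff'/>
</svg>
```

1 u = 1 mm; y_m = 104.324 − y.

[1] `<path>` closed polygon, #0000ff→cut S888 F1421: (154.394,41.017) → (37.554,35.183) → (24.490,67.921) → (71.220,28.785) → (166.823,68.031) → (154.394,41.017) (closed)

[2] `<path>` cubic bezier, #0000ff→cut S888 F1421: (166.672,66.160) → (140.560,72.972) → (106.900,66.899) → (100.889,55.926)

[3] `<path>` quadratic bezier, #000000→score S500 F2091: (98.989,29.370) → (124.479,27.487) → (153.764,26.556) → (186.843,26.577)

[4] `<polygon>` closed polygon, #0000ff→cut S888 F1421: (31.864,64.327) → (113.350,79.472) → (193.275,68.108) → (68.915,42.064) → (31.864,64.327) (closed)

G21
G90
G0 X154.394 Y41.017
M4 S888
G1 X37.554 Y35.183 F1421
G1 X24.490 Y67.921 F1421
G1 X71.220 Y28.785 F1421
G1 X166.823 Y68.031 F1421
G1 X154.394 Y41.017 F1421
M5
G0 X166.672 Y66.160
M4 S888
G1 X140.560 Y72.972 F1421
G1 X106.900 Y66.899 F1421
G1 X100.889 Y55.926 F1421
M5
G0 X98.989 Y29.370
M4 S500
G1 X124.479 Y27.487 F2091
G1 X153.764 Y26.556 F2091
G1 X186.843 Y26.577 F2091
M5
G0 X31.864 Y64.327
M4 S888
G1 X113.350 Y79.472 F1421
G1 X193.275 Y68.108 F1421
G1 X68.915 Y42.064 F1421
G1 X31.864 Y64.327 F1421
M5
G0 X0.000 Y0.000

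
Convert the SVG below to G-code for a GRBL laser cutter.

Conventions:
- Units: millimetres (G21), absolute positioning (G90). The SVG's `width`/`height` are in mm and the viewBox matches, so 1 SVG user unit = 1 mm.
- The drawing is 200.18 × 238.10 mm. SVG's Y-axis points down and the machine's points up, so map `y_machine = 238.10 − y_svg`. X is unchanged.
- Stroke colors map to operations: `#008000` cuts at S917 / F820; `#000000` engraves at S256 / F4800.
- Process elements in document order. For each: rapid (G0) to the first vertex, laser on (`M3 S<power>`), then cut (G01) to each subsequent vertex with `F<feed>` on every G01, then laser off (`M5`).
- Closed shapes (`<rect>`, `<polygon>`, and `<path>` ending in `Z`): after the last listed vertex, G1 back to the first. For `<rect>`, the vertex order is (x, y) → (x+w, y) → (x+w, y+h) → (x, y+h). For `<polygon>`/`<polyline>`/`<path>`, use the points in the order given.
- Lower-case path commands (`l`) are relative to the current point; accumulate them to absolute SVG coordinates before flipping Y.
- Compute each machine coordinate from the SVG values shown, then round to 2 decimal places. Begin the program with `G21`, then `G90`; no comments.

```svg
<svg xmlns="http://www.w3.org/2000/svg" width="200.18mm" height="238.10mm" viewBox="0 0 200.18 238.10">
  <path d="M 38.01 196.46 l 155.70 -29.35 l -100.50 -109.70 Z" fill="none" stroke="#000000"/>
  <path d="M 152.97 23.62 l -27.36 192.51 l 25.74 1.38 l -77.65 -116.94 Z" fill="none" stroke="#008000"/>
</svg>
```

G21
G90
G0 X38.01 Y41.64
M3 S256
G01 X193.71 Y70.99 F4800
G01 X93.21 Y180.69 F4800
G01 X38.01 Y41.64 F4800
M5
G0 X152.97 Y214.48
M3 S917
G01 X125.61 Y21.97 F820
G01 X151.35 Y20.59 F820
G01 X73.70 Y137.53 F820
G01 X152.97 Y214.48 F820
M5

Since the viewBox matches the mm dimensions, user units are millimetres directly. The only transform is the Y-flip y_m = 238.10 − y_svg.

Shape 1 is a closed polygon drawn with `<path>`. Its stroke #000000 means engrave at S256, F4800. After flipping Y the toolpath is (38.01,41.64) → (193.71,70.99) → (93.21,180.69) → (38.01,41.64), returning to the start.

Shape 2 is a closed polygon drawn with `<path>`. Its stroke #008000 means cut at S917, F820. After flipping Y the toolpath is (152.97,214.48) → (125.61,21.97) → (151.35,20.59) → (73.70,137.53) → (152.97,214.48), returning to the start.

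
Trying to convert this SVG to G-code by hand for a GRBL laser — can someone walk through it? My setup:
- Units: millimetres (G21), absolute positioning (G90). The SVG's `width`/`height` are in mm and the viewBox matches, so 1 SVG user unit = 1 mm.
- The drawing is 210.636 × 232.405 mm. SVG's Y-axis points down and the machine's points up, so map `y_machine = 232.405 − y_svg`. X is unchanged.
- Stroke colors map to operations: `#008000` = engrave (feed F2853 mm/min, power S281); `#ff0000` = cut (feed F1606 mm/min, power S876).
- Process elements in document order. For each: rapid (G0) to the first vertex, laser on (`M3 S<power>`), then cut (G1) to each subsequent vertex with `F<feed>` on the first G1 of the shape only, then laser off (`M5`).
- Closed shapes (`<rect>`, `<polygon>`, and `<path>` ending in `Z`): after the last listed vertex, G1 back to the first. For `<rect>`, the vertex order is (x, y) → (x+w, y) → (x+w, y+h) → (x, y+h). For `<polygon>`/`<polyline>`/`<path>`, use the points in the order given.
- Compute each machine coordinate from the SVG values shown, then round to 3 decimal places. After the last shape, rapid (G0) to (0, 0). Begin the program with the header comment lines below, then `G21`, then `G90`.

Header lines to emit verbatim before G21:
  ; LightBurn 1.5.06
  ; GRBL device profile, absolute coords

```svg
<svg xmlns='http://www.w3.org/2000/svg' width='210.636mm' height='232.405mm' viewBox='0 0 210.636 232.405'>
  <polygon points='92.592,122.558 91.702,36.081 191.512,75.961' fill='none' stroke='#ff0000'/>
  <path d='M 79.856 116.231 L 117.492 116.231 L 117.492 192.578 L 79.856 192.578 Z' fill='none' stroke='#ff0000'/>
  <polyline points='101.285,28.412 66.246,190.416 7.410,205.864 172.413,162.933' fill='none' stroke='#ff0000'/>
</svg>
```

Since the viewBox matches the mm dimensions, user units are millimetres directly. The only transform is the Y-flip y_m = 232.405 − y_svg.

Shape 1 is a closed polygon drawn with `<polygon>`. Its stroke #ff0000 means cut at S876, F1606. After flipping Y the toolpath is (92.592,109.847) → (91.702,196.324) → (191.512,156.444) → (92.592,109.847), returning to the start.

Shape 2 is a rectangle drawn with `<path>`. Its stroke #ff0000 means cut at S876, F1606. After flipping Y the toolpath is (79.856,116.174) → (117.492,116.174) → (117.492,39.827) → (79.856,39.827) → (79.856,116.174), returning to the start.

Shape 3 is a open polyline drawn with `<polyline>`. Its stroke #ff0000 means cut at S876, F1606. After flipping Y the toolpath is (101.285,203.993) → (66.246,41.989) → (7.410,26.541) → (172.413,69.472).

; LightBurn 1.5.06
; GRBL device profile, absolute coords
G21
G90
G0 X92.592 Y109.847
M3 S876
G1 X91.702 Y196.324 F1606
G1 X191.512 Y156.444
G1 X92.592 Y109.847
M5
G0 X79.856 Y116.174
M3 S876
G1 X117.492 Y116.174 F1606
G1 X117.492 Y39.827
G1 X79.856 Y39.827
G1 X79.856 Y116.174
M5
G0 X101.285 Y203.993
M3 S876
G1 X66.246 Y41.989 F1606
G1 X7.410 Y26.541
G1 X172.413 Y69.472
M5
G0 X0.000 Y0.000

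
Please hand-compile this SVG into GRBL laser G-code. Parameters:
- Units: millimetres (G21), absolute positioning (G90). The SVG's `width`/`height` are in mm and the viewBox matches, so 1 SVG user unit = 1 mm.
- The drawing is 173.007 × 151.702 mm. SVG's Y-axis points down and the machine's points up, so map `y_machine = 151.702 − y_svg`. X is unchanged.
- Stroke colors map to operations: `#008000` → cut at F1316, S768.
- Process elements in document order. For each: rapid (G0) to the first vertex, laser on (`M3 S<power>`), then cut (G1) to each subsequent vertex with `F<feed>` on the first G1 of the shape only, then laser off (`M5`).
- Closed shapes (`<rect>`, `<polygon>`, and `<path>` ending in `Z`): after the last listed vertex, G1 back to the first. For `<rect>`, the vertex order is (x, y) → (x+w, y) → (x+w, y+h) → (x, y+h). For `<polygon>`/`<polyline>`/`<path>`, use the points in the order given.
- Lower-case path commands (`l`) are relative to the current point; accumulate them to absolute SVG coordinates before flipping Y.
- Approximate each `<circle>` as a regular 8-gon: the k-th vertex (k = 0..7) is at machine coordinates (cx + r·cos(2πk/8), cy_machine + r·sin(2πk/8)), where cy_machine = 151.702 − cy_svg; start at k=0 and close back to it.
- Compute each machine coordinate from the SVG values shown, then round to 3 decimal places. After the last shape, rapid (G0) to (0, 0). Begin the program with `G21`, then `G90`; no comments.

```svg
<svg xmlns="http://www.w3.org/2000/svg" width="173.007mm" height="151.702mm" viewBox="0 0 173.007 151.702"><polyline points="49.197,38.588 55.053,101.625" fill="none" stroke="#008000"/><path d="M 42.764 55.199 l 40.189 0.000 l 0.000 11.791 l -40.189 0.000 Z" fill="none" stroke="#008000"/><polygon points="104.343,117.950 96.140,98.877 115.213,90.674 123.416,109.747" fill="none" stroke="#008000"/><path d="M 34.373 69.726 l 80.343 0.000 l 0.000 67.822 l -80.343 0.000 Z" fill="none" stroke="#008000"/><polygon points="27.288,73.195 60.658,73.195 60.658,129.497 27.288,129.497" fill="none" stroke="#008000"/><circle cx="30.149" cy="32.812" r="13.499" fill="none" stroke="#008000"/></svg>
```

G21
G90
G0 X49.197 Y113.114
M3 S768
G1 X55.053 Y50.077 F1316
M5
G0 X42.764 Y96.503
M3 S768
G1 X82.953 Y96.503 F1316
G1 X82.953 Y84.712
G1 X42.764 Y84.712
G1 X42.764 Y96.503
M5
G0 X104.343 Y33.752
M3 S768
G1 X96.140 Y52.825 F1316
G1 X115.213 Y61.028
G1 X123.416 Y41.955
G1 X104.343 Y33.752
M5
G0 X34.373 Y81.976
M3 S768
G1 X114.716 Y81.976 F1316
G1 X114.716 Y14.154
G1 X34.373 Y14.154
G1 X34.373 Y81.976
M5
G0 X27.288 Y78.507
M3 S768
G1 X60.658 Y78.507 F1316
G1 X60.658 Y22.205
G1 X27.288 Y22.205
G1 X27.288 Y78.507
M5
G0 X43.648 Y118.890
M3 S768
G1 X39.694 Y128.435 F1316
G1 X30.149 Y132.389
G1 X20.604 Y128.435
G1 X16.650 Y118.890
G1 X20.604 Y109.345
G1 X30.149 Y105.391
G1 X39.694 Y109.345
G1 X43.648 Y118.890
M5
G0 X0.000 Y0.000

viewBox `0 0 173.007 151.702` with mm width/height → 1 unit = 1 mm. Flip: y_m = 151.702 − y_svg.

**Shape 1** — `<polyline>` line segment, stroke `#008000` → cut (S768, F1316). Machine vertices: (49.197,113.114) → (55.053,50.077). Open path.

**Shape 2** — `<path>` rectangle, stroke `#008000` → cut (S768, F1316). Machine vertices: (42.764,96.503) → (82.953,96.503) → (82.953,84.712) → (42.764,84.712) → (42.764,96.503). Closed: final G1 returns to the first vertex.

**Shape 3** — `<polygon>` regular polygon, stroke `#008000` → cut (S768, F1316). Machine vertices: (104.343,33.752) → (96.140,52.825) → (115.213,61.028) → (123.416,41.955) → (104.343,33.752). Closed: final G1 returns to the first vertex.

**Shape 4** — `<path>` rectangle, stroke `#008000` → cut (S768, F1316). Machine vertices: (34.373,81.976) → (114.716,81.976) → (114.716,14.154) → (34.373,14.154) → (34.373,81.976). Closed: final G1 returns to the first vertex.

**Shape 5** — `<polygon>` rectangle, stroke `#008000` → cut (S768, F1316). Machine vertices: (27.288,78.507) → (60.658,78.507) → (60.658,22.205) → (27.288,22.205) → (27.288,78.507). Closed: final G1 returns to the first vertex.

**Shape 6** — `<circle>` circle, stroke `#008000` → cut (S768, F1316). Machine vertices: (43.648,118.890) → (39.694,128.435) → (30.149,132.389) → (20.604,128.435) → (16.650,118.890) → (20.604,109.345) → (30.149,105.391) → (39.694,109.345) → (43.648,118.890). Closed: final G1 returns to the first vertex.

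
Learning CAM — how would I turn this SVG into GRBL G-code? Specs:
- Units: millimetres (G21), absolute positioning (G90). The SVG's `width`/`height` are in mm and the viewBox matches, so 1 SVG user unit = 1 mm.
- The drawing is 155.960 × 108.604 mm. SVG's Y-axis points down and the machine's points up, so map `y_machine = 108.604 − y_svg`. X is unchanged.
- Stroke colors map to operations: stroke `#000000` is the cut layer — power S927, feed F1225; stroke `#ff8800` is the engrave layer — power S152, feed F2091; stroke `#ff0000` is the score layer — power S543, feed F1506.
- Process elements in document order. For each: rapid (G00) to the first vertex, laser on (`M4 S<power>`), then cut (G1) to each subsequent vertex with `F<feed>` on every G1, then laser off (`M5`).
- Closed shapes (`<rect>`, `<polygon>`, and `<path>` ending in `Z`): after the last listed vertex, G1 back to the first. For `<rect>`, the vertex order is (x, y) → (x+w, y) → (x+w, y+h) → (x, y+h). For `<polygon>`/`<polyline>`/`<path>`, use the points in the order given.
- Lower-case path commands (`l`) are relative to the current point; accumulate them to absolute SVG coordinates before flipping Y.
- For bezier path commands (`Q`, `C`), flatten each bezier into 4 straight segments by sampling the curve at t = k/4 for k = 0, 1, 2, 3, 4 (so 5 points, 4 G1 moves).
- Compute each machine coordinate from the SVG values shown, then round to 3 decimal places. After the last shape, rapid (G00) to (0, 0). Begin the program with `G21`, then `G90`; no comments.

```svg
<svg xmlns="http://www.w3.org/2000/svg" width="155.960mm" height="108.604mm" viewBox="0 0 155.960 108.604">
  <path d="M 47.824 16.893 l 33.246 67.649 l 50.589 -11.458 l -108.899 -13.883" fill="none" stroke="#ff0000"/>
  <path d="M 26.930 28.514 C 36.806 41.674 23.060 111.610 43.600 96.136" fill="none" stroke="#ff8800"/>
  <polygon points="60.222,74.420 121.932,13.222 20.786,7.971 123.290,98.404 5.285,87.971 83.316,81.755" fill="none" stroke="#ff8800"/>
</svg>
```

G21
G90
G00 X47.824 Y91.711
M4 S543
G1 X81.070 Y24.062 F1506
G1 X131.659 Y35.520 F1506
G1 X22.760 Y49.403 F1506
M5
G00 X26.930 Y80.090
M4 S152
G1 X30.813 Y61.796 F2091
G1 X31.266 Y35.541 F2091
G1 X33.719 Y14.655 F2091
G1 X43.600 Y12.468 F2091
M5
G00 X60.222 Y34.184
M4 S152
G1 X121.932 Y95.382 F2091
G1 X20.786 Y100.633 F2091
G1 X123.290 Y10.200 F2091
G1 X5.285 Y20.633 F2091
G1 X83.316 Y26.849 F2091
G1 X60.222 Y34.184 F2091
M5
G00 X0.000 Y0.000

viewBox `0 0 155.960 108.604` with mm width/height → 1 unit = 1 mm. Flip: y_m = 108.604 − y_svg.

**Shape 1** — `<path>` open polyline, stroke `#ff0000` → score (S543, F1506). Machine vertices: (47.824,91.711) → (81.070,24.062) → (131.659,35.520) → (22.760,49.403). Open path.

**Shape 2** — `<path>` cubic bezier, stroke `#ff8800` → engrave (S152, F2091). Control points (SVG): P0=(26.930,28.514), P1=(36.806,41.674), P2=(23.060,111.610), P3=(43.600,96.136); sampled at t=k/4. Machine vertices: (26.930,80.090) → (30.813,61.796) → (31.266,35.541) → (33.719,14.655) → (43.600,12.468). Open path.

**Shape 3** — `<polygon>` closed polygon, stroke `#ff8800` → engrave (S152, F2091). Machine vertices: (60.222,34.184) → (121.932,95.382) → (20.786,100.633) → (123.290,10.200) → (5.285,20.633) → (83.316,26.849) → (60.222,34.184). Closed: final G1 returns to the first vertex.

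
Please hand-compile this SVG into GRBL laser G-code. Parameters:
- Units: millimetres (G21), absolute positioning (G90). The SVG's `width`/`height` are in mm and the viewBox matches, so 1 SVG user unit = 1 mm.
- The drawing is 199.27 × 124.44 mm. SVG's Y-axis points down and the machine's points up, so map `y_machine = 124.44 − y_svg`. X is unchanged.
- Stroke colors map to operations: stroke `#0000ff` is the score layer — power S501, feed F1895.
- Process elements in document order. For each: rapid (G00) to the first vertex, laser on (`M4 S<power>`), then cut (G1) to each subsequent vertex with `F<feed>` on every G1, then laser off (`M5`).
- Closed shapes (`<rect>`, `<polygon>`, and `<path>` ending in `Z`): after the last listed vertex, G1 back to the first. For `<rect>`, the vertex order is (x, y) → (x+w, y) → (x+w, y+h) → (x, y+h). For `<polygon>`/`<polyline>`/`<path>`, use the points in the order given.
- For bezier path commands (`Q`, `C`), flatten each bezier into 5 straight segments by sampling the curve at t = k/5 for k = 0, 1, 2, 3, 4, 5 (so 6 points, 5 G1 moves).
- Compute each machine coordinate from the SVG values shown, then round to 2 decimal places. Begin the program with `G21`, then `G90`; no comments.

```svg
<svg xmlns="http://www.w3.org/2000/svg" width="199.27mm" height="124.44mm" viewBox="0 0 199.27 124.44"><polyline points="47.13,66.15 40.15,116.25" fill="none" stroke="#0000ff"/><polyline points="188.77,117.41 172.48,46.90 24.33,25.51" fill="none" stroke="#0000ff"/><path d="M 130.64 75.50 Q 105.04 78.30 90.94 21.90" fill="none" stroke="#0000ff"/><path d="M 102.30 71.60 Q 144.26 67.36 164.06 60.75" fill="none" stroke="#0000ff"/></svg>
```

viewBox `0 0 199.27 124.44` with mm width/height → 1 unit = 1 mm. Flip: y_m = 124.44 − y_svg.

**Shape 1** — `<polyline>` line segment, stroke `#0000ff` → score (S501, F1895). Machine vertices: (47.13,58.29) → (40.15,8.19). Open path.

**Shape 2** — `<polyline>` open polyline, stroke `#0000ff` → score (S501, F1895). Machine vertices: (188.77,7.03) → (172.48,77.54) → (24.33,98.93). Open path.

**Shape 3** — `<path>` quadratic bezier, stroke `#0000ff` → score (S501, F1895). Control points (SVG): P0=(130.64,75.50), P1=(105.04,78.30), P2=(90.94,21.90); sampled at t=k/5. Machine vertices: (130.64,48.94) → (120.86,50.19) → (112.00,56.17) → (104.06,66.89) → (97.04,82.35) → (90.94,102.54). Open path.

**Shape 4** — `<path>` quadratic bezier, stroke `#0000ff` → score (S501, F1895). Control points (SVG): P0=(102.30,71.60), P1=(144.26,67.36), P2=(164.06,60.75); sampled at t=k/5. Machine vertices: (102.30,52.84) → (118.20,54.63) → (132.32,56.61) → (144.67,58.78) → (155.25,61.14) → (164.06,63.69). Open path.

G21
G90
G00 X47.13 Y58.29
M4 S501
G1 X40.15 Y8.19 F1895
M5
G00 X188.77 Y7.03
M4 S501
G1 X172.48 Y77.54 F1895
G1 X24.33 Y98.93 F1895
M5
G00 X130.64 Y48.94
M4 S501
G1 X120.86 Y50.19 F1895
G1 X112.00 Y56.17 F1895
G1 X104.06 Y66.89 F1895
G1 X97.04 Y82.35 F1895
G1 X90.94 Y102.54 F1895
M5
G00 X102.30 Y52.84
M4 S501
G1 X118.20 Y54.63 F1895
G1 X132.32 Y56.61 F1895
G1 X144.67 Y58.78 F1895
G1 X155.25 Y61.14 F1895
G1 X164.06 Y63.69 F1895
M5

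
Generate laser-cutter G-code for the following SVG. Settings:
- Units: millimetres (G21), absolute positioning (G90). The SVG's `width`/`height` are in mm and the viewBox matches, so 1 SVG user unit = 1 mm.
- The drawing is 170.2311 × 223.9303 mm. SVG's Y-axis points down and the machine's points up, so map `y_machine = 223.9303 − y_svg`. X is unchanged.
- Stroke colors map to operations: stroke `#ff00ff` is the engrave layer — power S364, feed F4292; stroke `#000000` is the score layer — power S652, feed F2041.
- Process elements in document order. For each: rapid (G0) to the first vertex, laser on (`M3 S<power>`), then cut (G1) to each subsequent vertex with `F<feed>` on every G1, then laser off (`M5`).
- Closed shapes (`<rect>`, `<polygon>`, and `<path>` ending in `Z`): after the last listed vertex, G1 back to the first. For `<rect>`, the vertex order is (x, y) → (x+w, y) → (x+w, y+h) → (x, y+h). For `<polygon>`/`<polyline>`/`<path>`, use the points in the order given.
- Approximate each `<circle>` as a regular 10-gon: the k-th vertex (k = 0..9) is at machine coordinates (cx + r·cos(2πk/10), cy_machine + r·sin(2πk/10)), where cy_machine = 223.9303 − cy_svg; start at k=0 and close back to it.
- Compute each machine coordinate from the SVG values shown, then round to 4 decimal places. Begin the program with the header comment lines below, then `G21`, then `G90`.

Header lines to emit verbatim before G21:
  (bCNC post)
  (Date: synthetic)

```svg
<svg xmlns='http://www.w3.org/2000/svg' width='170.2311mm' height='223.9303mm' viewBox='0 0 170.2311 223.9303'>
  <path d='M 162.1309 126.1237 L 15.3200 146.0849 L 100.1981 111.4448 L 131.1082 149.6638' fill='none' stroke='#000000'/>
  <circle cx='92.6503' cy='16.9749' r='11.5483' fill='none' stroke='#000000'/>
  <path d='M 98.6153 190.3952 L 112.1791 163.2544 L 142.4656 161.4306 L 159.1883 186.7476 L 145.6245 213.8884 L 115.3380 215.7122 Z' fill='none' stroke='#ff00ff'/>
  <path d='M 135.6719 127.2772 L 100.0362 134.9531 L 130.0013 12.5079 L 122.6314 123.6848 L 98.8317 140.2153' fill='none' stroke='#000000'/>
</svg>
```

Since the viewBox matches the mm dimensions, user units are millimetres directly. The only transform is the Y-flip y_m = 223.9303 − y_svg.

Shape 1 is a open polyline drawn with `<path>`. Its stroke #000000 means score at S652, F2041. After flipping Y the toolpath is (162.1309,97.8066) → (15.3200,77.8454) → (100.1981,112.4855) → (131.1082,74.2665).

Shape 2 is a circle drawn with `<circle>`. Its stroke #000000 means score at S652, F2041. After flipping Y the toolpath is (104.1986,206.9554) → (101.9931,213.7433) → (96.2189,217.9385) → (89.0817,217.9385) → (83.3075,213.7433) → (81.1020,206.9554) → (83.3075,200.1675) → (89.0817,195.9723) → (96.2189,195.9723) → (101.9931,200.1675) → (104.1986,206.9554), returning to the start.

Shape 3 is a regular polygon drawn with `<path>`. Its stroke #ff00ff means engrave at S364, F4292. After flipping Y the toolpath is (98.6153,33.5351) → (112.1791,60.6759) → (142.4656,62.4997) → (159.1883,37.1827) → (145.6245,10.0419) → (115.3380,8.2181) → (98.6153,33.5351), returning to the start.

Shape 4 is a open polyline drawn with `<path>`. Its stroke #000000 means score at S652, F2041. After flipping Y the toolpath is (135.6719,96.6531) → (100.0362,88.9772) → (130.0013,211.4224) → (122.6314,100.2455) → (98.8317,83.7150).

(bCNC post)
(Date: synthetic)
G21
G90
G0 X162.1309 Y97.8066
M3 S652
G1 X15.3200 Y77.8454 F2041
G1 X100.1981 Y112.4855 F2041
G1 X131.1082 Y74.2665 F2041
M5
G0 X104.1986 Y206.9554
M3 S652
G1 X101.9931 Y213.7433 F2041
G1 X96.2189 Y217.9385 F2041
G1 X89.0817 Y217.9385 F2041
G1 X83.3075 Y213.7433 F2041
G1 X81.1020 Y206.9554 F2041
G1 X83.3075 Y200.1675 F2041
G1 X89.0817 Y195.9723 F2041
G1 X96.2189 Y195.9723 F2041
G1 X101.9931 Y200.1675 F2041
G1 X104.1986 Y206.9554 F2041
M5
G0 X98.6153 Y33.5351
M3 S364
G1 X112.1791 Y60.6759 F4292
G1 X142.4656 Y62.4997 F4292
G1 X159.1883 Y37.1827 F4292
G1 X145.6245 Y10.0419 F4292
G1 X115.3380 Y8.2181 F4292
G1 X98.6153 Y33.5351 F4292
M5
G0 X135.6719 Y96.6531
M3 S652
G1 X100.0362 Y88.9772 F2041
G1 X130.0013 Y211.4224 F2041
G1 X122.6314 Y100.2455 F2041
G1 X98.8317 Y83.7150 F2041
M5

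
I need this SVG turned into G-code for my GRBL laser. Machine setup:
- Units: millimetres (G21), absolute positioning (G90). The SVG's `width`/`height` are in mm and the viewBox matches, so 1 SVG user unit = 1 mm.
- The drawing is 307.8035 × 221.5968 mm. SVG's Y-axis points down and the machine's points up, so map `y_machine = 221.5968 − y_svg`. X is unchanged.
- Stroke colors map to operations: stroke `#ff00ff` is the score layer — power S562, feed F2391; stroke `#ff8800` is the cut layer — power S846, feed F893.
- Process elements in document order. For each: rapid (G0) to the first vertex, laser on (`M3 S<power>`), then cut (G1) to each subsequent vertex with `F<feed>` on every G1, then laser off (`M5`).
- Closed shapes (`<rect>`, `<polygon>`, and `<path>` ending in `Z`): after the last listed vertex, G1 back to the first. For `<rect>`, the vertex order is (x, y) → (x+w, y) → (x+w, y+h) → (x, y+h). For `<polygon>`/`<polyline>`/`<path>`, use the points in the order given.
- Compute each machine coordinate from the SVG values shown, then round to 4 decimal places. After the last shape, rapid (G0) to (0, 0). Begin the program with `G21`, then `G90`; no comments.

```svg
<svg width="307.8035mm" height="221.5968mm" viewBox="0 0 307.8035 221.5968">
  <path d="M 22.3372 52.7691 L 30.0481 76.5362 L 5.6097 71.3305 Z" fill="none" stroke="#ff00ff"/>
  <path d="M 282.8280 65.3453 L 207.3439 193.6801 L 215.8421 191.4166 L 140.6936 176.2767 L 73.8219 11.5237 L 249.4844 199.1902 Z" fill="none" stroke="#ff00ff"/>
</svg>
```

G21
G90
G0 X22.3372 Y168.8277
M3 S562
G1 X30.0481 Y145.0606 F2391
G1 X5.6097 Y150.2663 F2391
G1 X22.3372 Y168.8277 F2391
M5
G0 X282.8280 Y156.2515
M3 S562
G1 X207.3439 Y27.9167 F2391
G1 X215.8421 Y30.1802 F2391
G1 X140.6936 Y45.3201 F2391
G1 X73.8219 Y210.0731 F2391
G1 X249.4844 Y22.4066 F2391
G1 X282.8280 Y156.2515 F2391
M5
G0 X0.0000 Y0.0000

Since the viewBox matches the mm dimensions, user units are millimetres directly. The only transform is the Y-flip y_m = 221.5968 − y_svg.

Shape 1 is a regular polygon drawn with `<path>`. Its stroke #ff00ff means score at S562, F2391. After flipping Y the toolpath is (22.3372,168.8277) → (30.0481,145.0606) → (5.6097,150.2663) → (22.3372,168.8277), returning to the start.

Shape 2 is a closed polygon drawn with `<path>`. Its stroke #ff00ff means score at S562, F2391. After flipping Y the toolpath is (282.8280,156.2515) → (207.3439,27.9167) → (215.8421,30.1802) → (140.6936,45.3201) → (73.8219,210.0731) → (249.4844,22.4066) → (282.8280,156.2515), returning to the start.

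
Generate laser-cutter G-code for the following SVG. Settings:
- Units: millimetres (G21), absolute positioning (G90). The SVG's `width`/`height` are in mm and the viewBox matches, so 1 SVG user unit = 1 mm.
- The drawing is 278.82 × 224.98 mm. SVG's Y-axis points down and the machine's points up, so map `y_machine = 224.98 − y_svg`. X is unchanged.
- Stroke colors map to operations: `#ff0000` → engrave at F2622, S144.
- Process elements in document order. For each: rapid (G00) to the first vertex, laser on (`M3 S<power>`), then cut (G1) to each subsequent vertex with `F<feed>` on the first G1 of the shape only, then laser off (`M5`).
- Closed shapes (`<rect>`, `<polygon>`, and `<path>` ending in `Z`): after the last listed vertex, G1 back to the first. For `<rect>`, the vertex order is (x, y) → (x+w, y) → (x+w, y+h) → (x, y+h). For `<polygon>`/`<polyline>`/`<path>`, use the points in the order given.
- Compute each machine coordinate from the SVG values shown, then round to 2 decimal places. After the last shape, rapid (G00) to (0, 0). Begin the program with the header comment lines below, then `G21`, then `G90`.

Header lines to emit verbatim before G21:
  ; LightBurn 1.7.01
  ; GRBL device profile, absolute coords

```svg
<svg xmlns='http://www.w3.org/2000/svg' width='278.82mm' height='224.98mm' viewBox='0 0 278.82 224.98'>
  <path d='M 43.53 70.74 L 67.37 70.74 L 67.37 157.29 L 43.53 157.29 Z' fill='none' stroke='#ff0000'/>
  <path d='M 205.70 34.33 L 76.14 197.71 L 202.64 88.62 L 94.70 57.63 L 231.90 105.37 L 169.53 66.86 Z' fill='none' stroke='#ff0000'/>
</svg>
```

; LightBurn 1.7.01
; GRBL device profile, absolute coords
G21
G90
G00 X43.53 Y154.24
M3 S144
G1 X67.37 Y154.24 F2622
G1 X67.37 Y67.69
G1 X43.53 Y67.69
G1 X43.53 Y154.24
M5
G00 X205.70 Y190.65
M3 S144
G1 X76.14 Y27.27 F2622
G1 X202.64 Y136.36
G1 X94.70 Y167.35
G1 X231.90 Y119.61
G1 X169.53 Y158.12
G1 X205.70 Y190.65
M5
G00 X0.00 Y0.00

Since the viewBox matches the mm dimensions, user units are millimetres directly. The only transform is the Y-flip y_m = 224.98 − y_svg.

Shape 1 is a rectangle drawn with `<path>`. Its stroke #ff0000 means engrave at S144, F2622. After flipping Y the toolpath is (43.53,154.24) → (67.37,154.24) → (67.37,67.69) → (43.53,67.69) → (43.53,154.24), returning to the start.

Shape 2 is a closed polygon drawn with `<path>`. Its stroke #ff0000 means engrave at S144, F2622. After flipping Y the toolpath is (205.70,190.65) → (76.14,27.27) → (202.64,136.36) → (94.70,167.35) → (231.90,119.61) → (169.53,158.12) → (205.70,190.65), returning to the start.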